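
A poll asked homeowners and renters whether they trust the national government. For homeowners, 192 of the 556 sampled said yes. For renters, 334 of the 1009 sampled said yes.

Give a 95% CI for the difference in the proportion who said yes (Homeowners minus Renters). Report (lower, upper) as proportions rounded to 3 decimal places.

p̂₁ = 192/556 = 0.3453 and p̂₂ = 334/1009 = 0.3310.
SE₁ = √(p̂₁(1−p̂₁)/n₁) = √(0.3453·0.6547/556) = 0.02016; SE₂ = √(0.3310·0.6690/1009) = 0.01481.
Independent samples: SE of the difference = √(SE₁² + SE₂²) = √(0.0004064256 + 0.0002193361) = 0.02502.
z* for 95% confidence is 1.960, so the margin of error is 1.960 × 0.02502 = 0.04904.
Point estimate p̂₁ − p̂₂ = 0.3453 − 0.3310 = 0.0143.
0.0143 ± 0.04904 → (-0.035, 0.063).

(-0.035, 0.063)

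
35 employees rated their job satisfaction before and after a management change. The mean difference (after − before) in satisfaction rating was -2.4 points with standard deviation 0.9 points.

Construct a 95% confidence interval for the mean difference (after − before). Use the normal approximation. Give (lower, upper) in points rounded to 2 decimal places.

This is a matched-pairs design, so SE = s_d/√n = 0.9/√35 = 0.1521.
Margin = 1.960 × 0.1521 = 0.2981; the interval is -2.4 ± 0.2981 = (-2.70, -2.10).

(-2.70, -2.10)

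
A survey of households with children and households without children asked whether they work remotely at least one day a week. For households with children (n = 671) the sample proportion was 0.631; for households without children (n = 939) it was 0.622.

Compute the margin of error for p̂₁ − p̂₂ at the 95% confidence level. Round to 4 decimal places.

SE₁ = √(p̂₁(1−p̂₁)/n₁) = √(0.6310·0.3690/671) = 0.01863; SE₂ = √(0.6220·0.3780/939) = 0.01582.
Independent samples: SE of the difference = √(SE₁² + SE₂²) = √(0.0003470769 + 0.0002502724) = 0.02444.
z* for 95% confidence is 1.960, so the margin of error is 1.960 × 0.02444 = 0.04790.

0.0479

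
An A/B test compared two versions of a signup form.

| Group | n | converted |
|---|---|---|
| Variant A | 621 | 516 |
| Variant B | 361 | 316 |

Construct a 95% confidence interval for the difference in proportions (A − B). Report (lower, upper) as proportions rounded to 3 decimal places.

(-0.089, 0.001)

p̂₁ = 516/621 = 0.8309 and p̂₂ = 316/361 = 0.8753.
SE₁ = √(p̂₁(1−p̂₁)/n₁) = √(0.8309·0.1691/621) = 0.01504; SE₂ = √(0.8753·0.1247/361) = 0.01739.
Independent samples: SE of the difference = √(SE₁² + SE₂²) = √(0.0002262016 + 0.0003024121) = 0.02299.
z* for 95% confidence is 1.960, so the margin of error is 1.960 × 0.02299 = 0.04506.
Point estimate p̂₁ − p̂₂ = 0.8309 − 0.8753 = -0.0444.
-0.0444 ± 0.04506 → (-0.089, 0.001).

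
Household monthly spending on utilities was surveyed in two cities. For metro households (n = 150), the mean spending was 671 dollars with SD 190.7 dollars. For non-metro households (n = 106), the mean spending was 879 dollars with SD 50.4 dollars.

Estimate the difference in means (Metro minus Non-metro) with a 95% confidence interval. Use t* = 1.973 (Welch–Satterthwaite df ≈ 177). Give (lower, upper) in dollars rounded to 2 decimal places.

Per-group SEs: s₁/√n₁ = 190.7/√150 = 15.5706, s₂/√n₂ = 50.4/√106 = 4.8953.
Unpooled SE of the difference: √(242.44358436 + 23.96396209) = 16.3220.
Margin of error = t* · SE = 1.973 × 16.3220 = 32.2033.
x̄₁ − x̄₂ = 671 − 879 = -208.0000.
CI: -208.0000 ± 32.2033 = (-240.20, -175.80).

(-240.20, -175.80)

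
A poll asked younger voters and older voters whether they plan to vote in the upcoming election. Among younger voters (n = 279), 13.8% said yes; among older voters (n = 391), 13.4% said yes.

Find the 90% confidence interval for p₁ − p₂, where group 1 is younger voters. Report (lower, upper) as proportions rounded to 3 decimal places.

(-0.040, 0.048)

SE₁ = √(p̂₁(1−p̂₁)/n₁) = √(0.1380·0.8620/279) = 0.02065; SE₂ = √(0.1340·0.8660/391) = 0.01723.
Independent samples: SE of the difference = √(SE₁² + SE₂²) = √(0.0004264225 + 0.0002968729) = 0.02689.
z* for 90% confidence is 1.645, so the margin of error is 1.645 × 0.02689 = 0.04423.
Point estimate p̂₁ − p̂₂ = 0.1380 − 0.1340 = 0.0040.
0.0040 ± 0.04423 → (-0.040, 0.048).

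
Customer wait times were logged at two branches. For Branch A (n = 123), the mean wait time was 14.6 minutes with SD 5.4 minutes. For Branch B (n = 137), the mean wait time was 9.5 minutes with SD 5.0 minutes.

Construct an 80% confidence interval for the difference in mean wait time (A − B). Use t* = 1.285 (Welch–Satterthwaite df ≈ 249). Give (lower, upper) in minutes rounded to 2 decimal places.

SE₁ = s₁/√n₁ = 5.4/√123 = 0.4869; SE₂ = 5.0/√137 = 0.4272.
Independent samples, unequal variances: SE_diff = √(SE₁² + SE₂²) = √(0.23707161 + 0.18249984) = 0.6477.
t* = 1.285, so margin of error = 1.285 × 0.6477 = 0.8323.
Difference in means = 14.6 − 9.5 = 5.1000.
5.1000 ± 0.8323 → (4.27, 5.93).

(4.27, 5.93)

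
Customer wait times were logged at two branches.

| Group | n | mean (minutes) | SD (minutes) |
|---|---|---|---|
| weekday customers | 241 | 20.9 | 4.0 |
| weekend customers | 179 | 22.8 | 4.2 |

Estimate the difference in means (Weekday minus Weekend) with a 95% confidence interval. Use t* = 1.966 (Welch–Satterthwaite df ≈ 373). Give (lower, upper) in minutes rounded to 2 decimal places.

(-2.70, -1.10)

Per-group SEs: s₁/√n₁ = 4.0/√241 = 0.2577, s₂/√n₂ = 4.2/√179 = 0.3139.
Unpooled SE of the difference: √(0.06640929 + 0.09853321) = 0.4061.
Margin of error = t* · SE = 1.966 × 0.4061 = 0.7984.
x̄₁ − x̄₂ = 20.9 − 22.8 = -1.9000.
CI: -1.9000 ± 0.7984 = (-2.70, -1.10).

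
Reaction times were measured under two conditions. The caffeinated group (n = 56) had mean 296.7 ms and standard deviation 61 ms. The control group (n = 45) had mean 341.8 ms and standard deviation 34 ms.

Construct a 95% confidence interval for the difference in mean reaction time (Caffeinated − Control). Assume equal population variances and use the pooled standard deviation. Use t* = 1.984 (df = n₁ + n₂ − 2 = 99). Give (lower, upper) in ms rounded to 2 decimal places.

(-65.28, -24.92)

Pooled variance s_p² = [55·61² + 44·34²] / (56+45−2) = 2581.0000, so s_p = 50.8035.
SE_diff = s_p·√(1/n₁ + 1/n₂) = 50.8035·√(1/56 + 1/45) = 10.1708.
t* = 1.984; margin = 1.984 × 10.1708 = 20.1789.
Difference = 296.7 − 341.8 = -45.1000.
-45.1000 ± 20.1789 → (-65.28, -24.92).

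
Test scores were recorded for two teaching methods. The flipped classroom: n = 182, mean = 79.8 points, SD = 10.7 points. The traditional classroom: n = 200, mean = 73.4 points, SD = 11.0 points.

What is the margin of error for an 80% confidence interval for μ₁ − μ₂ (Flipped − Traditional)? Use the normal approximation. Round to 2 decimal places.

SE₁ = s₁/√n₁ = 10.7/√182 = 0.7931; SE₂ = 11.0/√200 = 0.7778.
Independent samples, unequal variances: SE_diff = √(SE₁² + SE₂²) = √(0.62900761 + 0.60497284) = 1.1108.
z* = 1.282, so margin of error = 1.282 × 1.1108 = 1.4240.

1.42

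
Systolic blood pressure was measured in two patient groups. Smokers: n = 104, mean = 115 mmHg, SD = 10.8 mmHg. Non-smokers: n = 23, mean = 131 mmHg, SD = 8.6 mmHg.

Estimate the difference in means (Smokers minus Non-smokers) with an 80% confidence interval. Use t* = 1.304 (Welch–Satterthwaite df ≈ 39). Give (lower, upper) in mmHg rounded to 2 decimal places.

SE₁ = s₁/√n₁ = 10.8/√104 = 1.0590; SE₂ = 8.6/√23 = 1.7932.
Independent samples, unequal variances: SE_diff = √(SE₁² + SE₂²) = √(1.121481 + 3.21556624) = 2.0826.
t* = 1.304, so margin of error = 1.304 × 2.0826 = 2.7157.
Difference in means = 115 − 131 = -16.0000.
-16.0000 ± 2.7157 → (-18.72, -13.28).

(-18.72, -13.28)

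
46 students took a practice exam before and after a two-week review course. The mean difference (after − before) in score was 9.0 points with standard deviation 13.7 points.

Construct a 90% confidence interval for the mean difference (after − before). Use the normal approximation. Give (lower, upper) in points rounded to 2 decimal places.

This is a matched-pairs design, so SE = s_d/√n = 13.7/√46 = 2.0200.
Margin = 1.645 × 2.0200 = 3.3229; the interval is 9.0 ± 3.3229 = (5.68, 12.32).

(5.68, 12.32)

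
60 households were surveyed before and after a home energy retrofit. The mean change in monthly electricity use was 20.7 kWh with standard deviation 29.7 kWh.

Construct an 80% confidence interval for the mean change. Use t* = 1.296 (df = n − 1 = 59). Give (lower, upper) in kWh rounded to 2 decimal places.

(15.73, 25.67)

Paired design: SE = s_d/√n = 29.7/√60 = 3.8343.
t* = 1.296; margin of error = 1.296 × 3.8343 = 4.9693.
20.7 ± 4.9693 → (15.73, 25.67).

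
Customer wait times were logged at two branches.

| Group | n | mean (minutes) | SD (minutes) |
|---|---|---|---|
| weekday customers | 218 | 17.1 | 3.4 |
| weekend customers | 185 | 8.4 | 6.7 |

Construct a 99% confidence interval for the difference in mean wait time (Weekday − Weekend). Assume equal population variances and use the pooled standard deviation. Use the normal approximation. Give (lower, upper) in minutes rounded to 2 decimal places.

Pooled variance s_p² = [217·3.4² + 184·6.7²] / (218+185−2) = 26.8536, so s_p = 5.1820.
SE_diff = s_p·√(1/n₁ + 1/n₂) = 5.1820·√(1/218 + 1/185) = 0.5180.
z* = 2.576; margin = 2.576 × 0.5180 = 1.3344.
Difference = 17.1 − 8.4 = 8.7000.
8.7000 ± 1.3344 → (7.37, 10.03).

(7.37, 10.03)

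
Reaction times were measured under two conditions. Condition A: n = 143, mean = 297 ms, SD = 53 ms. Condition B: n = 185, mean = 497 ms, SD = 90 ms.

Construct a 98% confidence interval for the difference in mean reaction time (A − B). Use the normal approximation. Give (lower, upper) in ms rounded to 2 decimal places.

Per-group SEs: s₁/√n₁ = 53/√143 = 4.4321, s₂/√n₂ = 90/√185 = 6.6169.
Unpooled SE of the difference: √(19.64351041 + 43.78336561) = 7.9641.
Margin of error = z* · SE = 2.326 × 7.9641 = 18.5245.
x̄₁ − x̄₂ = 297 − 497 = -200.0000.
CI: -200.0000 ± 18.5245 = (-218.52, -181.48).

(-218.52, -181.48)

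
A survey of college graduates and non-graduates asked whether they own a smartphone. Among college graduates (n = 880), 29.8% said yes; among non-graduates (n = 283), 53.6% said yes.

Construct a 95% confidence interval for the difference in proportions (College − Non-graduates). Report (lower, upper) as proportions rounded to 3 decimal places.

Each SE is √(p̂(1−p̂)/n): √(0.2980·0.7020/880) = 0.01542 and √(0.5360·0.4640/283) = 0.02964.
SE(p̂₁ − p̂₂) = √(SE₁² + SE₂²) = √(0.0002377764 + 0.0008785296) = 0.03341, since the two samples are independent.
At 95% confidence z* = 1.960; margin = 1.960 × 0.03341 = 0.06548.
The difference is 0.2980 − 0.5360 = -0.2380, so the interval is -0.2380 ± 0.06548 = (-0.303, -0.173).

(-0.303, -0.173)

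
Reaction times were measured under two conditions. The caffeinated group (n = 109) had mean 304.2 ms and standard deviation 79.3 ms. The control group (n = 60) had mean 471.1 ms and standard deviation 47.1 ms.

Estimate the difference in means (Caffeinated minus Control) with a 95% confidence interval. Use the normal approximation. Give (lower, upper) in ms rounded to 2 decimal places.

SE₁ = s₁/√n₁ = 79.3/√109 = 7.5956; SE₂ = 47.1/√60 = 6.0806.
Independent samples, unequal variances: SE_diff = √(SE₁² + SE₂²) = √(57.69313936 + 36.97369636) = 9.7297.
z* = 1.960, so margin of error = 1.960 × 9.7297 = 19.0702.
Difference in means = 304.2 − 471.1 = -166.9000.
-166.9000 ± 19.0702 → (-185.97, -147.83).

(-185.97, -147.83)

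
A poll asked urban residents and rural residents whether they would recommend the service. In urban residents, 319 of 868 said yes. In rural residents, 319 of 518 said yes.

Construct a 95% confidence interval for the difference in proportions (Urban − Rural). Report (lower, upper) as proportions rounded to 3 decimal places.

Sample proportions: 319/868 = 0.3675, 319/518 = 0.6158.
Each SE is √(p̂(1−p̂)/n): √(0.3675·0.6325/868) = 0.01636 and √(0.6158·0.3842/518) = 0.02137.
SE(p̂₁ − p̂₂) = √(SE₁² + SE₂²) = √(0.0002676496 + 0.0004566769) = 0.02691, since the two samples are independent.
At 95% confidence z* = 1.960; margin = 1.960 × 0.02691 = 0.05274.
The difference is 0.3675 − 0.6158 = -0.2483, so the interval is -0.2483 ± 0.05274 = (-0.301, -0.196).

(-0.301, -0.196)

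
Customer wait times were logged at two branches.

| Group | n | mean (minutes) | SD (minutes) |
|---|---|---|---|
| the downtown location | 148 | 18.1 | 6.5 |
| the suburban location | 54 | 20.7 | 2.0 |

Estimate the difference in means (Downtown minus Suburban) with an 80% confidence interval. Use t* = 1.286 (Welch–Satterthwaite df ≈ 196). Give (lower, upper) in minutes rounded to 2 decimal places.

(-3.37, -1.83)

Per-group SEs: s₁/√n₁ = 6.5/√148 = 0.5343, s₂/√n₂ = 2.0/√54 = 0.2722.
Unpooled SE of the difference: √(0.28547649 + 0.07409284) = 0.5996.
Margin of error = t* · SE = 1.286 × 0.5996 = 0.7711.
x̄₁ − x̄₂ = 18.1 − 20.7 = -2.6000.
CI: -2.6000 ± 0.7711 = (-3.37, -1.83).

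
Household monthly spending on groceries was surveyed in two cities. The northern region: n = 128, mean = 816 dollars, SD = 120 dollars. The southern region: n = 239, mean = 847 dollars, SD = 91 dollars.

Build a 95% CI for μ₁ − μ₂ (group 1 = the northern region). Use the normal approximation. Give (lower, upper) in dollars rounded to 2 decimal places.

Per-group SEs: s₁/√n₁ = 120/√128 = 10.6066, s₂/√n₂ = 91/√239 = 5.8863.
Unpooled SE of the difference: √(112.49996356 + 34.64852769) = 12.1305.
Margin of error = z* · SE = 1.960 × 12.1305 = 23.7758.
x̄₁ − x̄₂ = 816 − 847 = -31.0000.
CI: -31.0000 ± 23.7758 = (-54.78, -7.22).

(-54.78, -7.22)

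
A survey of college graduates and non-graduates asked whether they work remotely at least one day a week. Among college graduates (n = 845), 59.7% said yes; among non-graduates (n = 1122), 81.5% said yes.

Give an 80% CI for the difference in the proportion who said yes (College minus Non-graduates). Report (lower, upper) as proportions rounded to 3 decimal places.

SE₁ = √(p̂₁(1−p̂₁)/n₁) = √(0.5970·0.4030/845) = 0.01687; SE₂ = √(0.8150·0.1850/1122) = 0.01159.
Independent samples: SE of the difference = √(SE₁² + SE₂²) = √(0.0002845969 + 0.0001343281) = 0.02047.
z* for 80% confidence is 1.282, so the margin of error is 1.282 × 0.02047 = 0.02624.
Point estimate p̂₁ − p̂₂ = 0.5970 − 0.8150 = -0.2180.
-0.2180 ± 0.02624 → (-0.244, -0.192).

(-0.244, -0.192)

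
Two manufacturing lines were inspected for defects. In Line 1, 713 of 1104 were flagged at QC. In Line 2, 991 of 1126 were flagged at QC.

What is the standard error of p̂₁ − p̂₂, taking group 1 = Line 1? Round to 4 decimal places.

0.0173

First, p̂₁ = 713/1104 = 0.6458; p̂₂ = 991/1126 = 0.8801.
The two standard errors are √(0.6458×0.3542/1104) = 0.01439 and √(0.8801×0.1199/1126) = 0.00968.
Because the samples are independent, SE_diff = √(0.01439² + 0.00968²) = 0.01734.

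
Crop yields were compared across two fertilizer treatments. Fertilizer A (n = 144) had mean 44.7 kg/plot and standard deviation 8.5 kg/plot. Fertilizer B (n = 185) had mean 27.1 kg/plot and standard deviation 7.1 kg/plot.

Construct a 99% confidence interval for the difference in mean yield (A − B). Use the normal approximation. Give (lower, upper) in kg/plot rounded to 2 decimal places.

SE₁ = s₁/√n₁ = 8.5/√144 = 0.7083; SE₂ = 7.1/√185 = 0.5220.
Independent samples, unequal variances: SE_diff = √(SE₁² + SE₂²) = √(0.50168889 + 0.272484) = 0.8799.
z* = 2.576, so margin of error = 2.576 × 0.8799 = 2.2666.
Difference in means = 44.7 − 27.1 = 17.6000.
17.6000 ± 2.2666 → (15.33, 19.87).

(15.33, 19.87)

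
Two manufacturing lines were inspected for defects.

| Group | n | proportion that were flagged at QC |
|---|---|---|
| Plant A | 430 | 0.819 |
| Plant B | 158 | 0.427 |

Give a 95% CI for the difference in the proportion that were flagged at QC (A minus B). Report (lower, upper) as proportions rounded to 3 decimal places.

(0.307, 0.477)

Each SE is √(p̂(1−p̂)/n): √(0.8190·0.1810/430) = 0.01857 and √(0.4270·0.5730/158) = 0.03935.
SE(p̂₁ − p̂₂) = √(SE₁² + SE₂²) = √(0.0003448449 + 0.0015484225) = 0.04351, since the two samples are independent.
At 95% confidence z* = 1.960; margin = 1.960 × 0.04351 = 0.08528.
The difference is 0.8190 − 0.4270 = 0.3920, so the interval is 0.3920 ± 0.08528 = (0.307, 0.477).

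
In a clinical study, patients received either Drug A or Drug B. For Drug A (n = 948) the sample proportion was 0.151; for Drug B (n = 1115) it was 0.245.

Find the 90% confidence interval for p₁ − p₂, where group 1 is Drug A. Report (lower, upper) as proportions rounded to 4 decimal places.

Each SE is √(p̂(1−p̂)/n): √(0.1510·0.8490/948) = 0.01163 and √(0.2450·0.7550/1115) = 0.01288.
SE(p̂₁ − p̂₂) = √(SE₁² + SE₂²) = √(0.0001352569 + 0.0001658944) = 0.01735, since the two samples are independent.
At 90% confidence z* = 1.645; margin = 1.645 × 0.01735 = 0.02854.
The difference is 0.1510 − 0.2450 = -0.0940, so the interval is -0.0940 ± 0.02854 = (-0.1225, -0.0655).

(-0.1225, -0.0655)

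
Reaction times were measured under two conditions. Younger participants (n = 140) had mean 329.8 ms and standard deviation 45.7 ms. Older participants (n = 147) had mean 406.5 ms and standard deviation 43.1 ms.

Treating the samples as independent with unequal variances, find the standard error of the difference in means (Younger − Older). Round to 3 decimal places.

5.249

Standard errors of each mean: 45.7/√140 = 3.8624 and 43.1/√147 = 3.5548.
SE(x̄₁ − x̄₂) = √(3.8624² + 3.5548²) = 5.2493 for independent samples with unequal variances.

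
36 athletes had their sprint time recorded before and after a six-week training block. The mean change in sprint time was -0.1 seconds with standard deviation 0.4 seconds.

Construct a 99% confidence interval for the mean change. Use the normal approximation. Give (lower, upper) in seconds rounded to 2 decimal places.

This is a matched-pairs design, so SE = s_d/√n = 0.4/√36 = 0.0667.
Margin = 2.576 × 0.0667 = 0.1718; the interval is -0.1 ± 0.1718 = (-0.27, 0.07).

(-0.27, 0.07)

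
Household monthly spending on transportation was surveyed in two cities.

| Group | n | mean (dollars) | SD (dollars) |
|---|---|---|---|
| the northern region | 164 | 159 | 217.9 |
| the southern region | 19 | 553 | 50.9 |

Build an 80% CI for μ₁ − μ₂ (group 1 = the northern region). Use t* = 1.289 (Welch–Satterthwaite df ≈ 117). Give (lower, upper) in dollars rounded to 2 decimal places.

Standard errors of each mean: 217.9/√164 = 17.0151 and 50.9/√19 = 11.6773.
SE(x̄₁ − x̄₂) = √(17.0151² + 11.6773²) = 20.6367 for independent samples with unequal variances.
With t* = 1.289, the margin is 1.289 × 20.6367 = 26.6007.
x̄₁ − x̄₂ = 159 − 553 = -394.0000; the interval is -394.0000 ± 26.6007 = (-420.60, -367.40).

(-420.60, -367.40)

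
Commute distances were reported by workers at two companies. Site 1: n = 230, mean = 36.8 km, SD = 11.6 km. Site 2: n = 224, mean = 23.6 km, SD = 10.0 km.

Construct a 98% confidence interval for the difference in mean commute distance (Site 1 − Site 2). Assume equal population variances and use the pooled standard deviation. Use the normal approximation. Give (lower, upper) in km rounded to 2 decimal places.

(10.83, 15.57)

s_p = √[((n₁−1)s₁² + (n₂−1)s₂²)/(n₁+n₂−2)] = √[(229·11.6² + 223·10.0²)/452] = 10.8402.
SE = 10.8402·√(1/230 + 1/224) = 1.0176.
With z* = 2.326, margin = 2.326 × 1.0176 = 2.3669.
x̄₁ − x̄₂ = 36.8 − 23.6 = 13.2000; interval 13.2000 ± 2.3669 = (10.83, 15.57).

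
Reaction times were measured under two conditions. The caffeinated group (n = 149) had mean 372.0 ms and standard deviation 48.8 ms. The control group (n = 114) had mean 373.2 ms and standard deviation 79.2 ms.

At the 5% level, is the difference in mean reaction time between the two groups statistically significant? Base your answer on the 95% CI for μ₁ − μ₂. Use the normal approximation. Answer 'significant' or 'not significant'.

not significant

Per-group SEs: s₁/√n₁ = 48.8/√149 = 3.9979, s₂/√n₂ = 79.2/√114 = 7.4178.
Unpooled SE of the difference: √(15.98320441 + 55.02375684) = 8.4266.
Margin of error = z* · SE = 1.960 × 8.4266 = 16.5161.
x̄₁ − x̄₂ = 372.0 − 373.2 = -1.2000.
CI: -1.2000 ± 16.5161 = (-17.7161, 15.3161).
The interval (-17.7161, 15.3161) contains 0, so the difference is not significant.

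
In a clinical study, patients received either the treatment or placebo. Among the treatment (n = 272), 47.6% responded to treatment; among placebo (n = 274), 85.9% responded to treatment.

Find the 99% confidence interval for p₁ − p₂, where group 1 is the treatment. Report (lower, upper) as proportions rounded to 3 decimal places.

The two standard errors are √(0.4760×0.5240/272) = 0.03028 and √(0.8590×0.1410/274) = 0.02102.
Because the samples are independent, SE_diff = √(0.03028² + 0.02102²) = 0.03686.
Using z* = 2.576 for 99%, ME = 2.576 × 0.03686 = 0.09495.
p̂₁ − p̂₂ = -0.3830; interval -0.3830 ± 0.09495 gives (-0.478, -0.288).

(-0.478, -0.288)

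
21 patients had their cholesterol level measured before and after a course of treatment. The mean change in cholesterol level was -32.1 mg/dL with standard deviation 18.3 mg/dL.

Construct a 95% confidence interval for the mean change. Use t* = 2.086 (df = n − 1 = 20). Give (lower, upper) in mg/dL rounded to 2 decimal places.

Paired design: SE = s_d/√n = 18.3/√21 = 3.9934.
t* = 2.086; margin of error = 2.086 × 3.9934 = 8.3302.
-32.1 ± 8.3302 → (-40.43, -23.77).

(-40.43, -23.77)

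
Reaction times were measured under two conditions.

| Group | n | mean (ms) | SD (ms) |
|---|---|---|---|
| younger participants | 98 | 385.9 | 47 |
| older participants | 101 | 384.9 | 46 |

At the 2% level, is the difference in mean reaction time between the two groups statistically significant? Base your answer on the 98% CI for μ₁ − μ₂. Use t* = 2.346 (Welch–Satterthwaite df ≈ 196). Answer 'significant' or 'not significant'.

not significant

SE₁ = s₁/√n₁ = 47/√98 = 4.7477; SE₂ = 46/√101 = 4.5772.
Independent samples, unequal variances: SE_diff = √(SE₁² + SE₂²) = √(22.54065529 + 20.95075984) = 6.5948.
t* = 2.346, so margin of error = 2.346 × 6.5948 = 15.4714.
Difference in means = 385.9 − 384.9 = 1.0000.
1.0000 ± 15.4714 → (-14.4714, 16.4714).
The interval (-14.4714, 16.4714) contains 0, so the difference is not significant.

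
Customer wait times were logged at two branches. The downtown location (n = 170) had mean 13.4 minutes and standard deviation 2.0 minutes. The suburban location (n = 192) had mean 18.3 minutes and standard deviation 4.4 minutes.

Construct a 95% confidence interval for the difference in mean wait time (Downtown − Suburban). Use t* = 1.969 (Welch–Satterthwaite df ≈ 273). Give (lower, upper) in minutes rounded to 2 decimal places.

Standard errors of each mean: 2.0/√170 = 0.1534 and 4.4/√192 = 0.3175.
SE(x̄₁ − x̄₂) = √(0.1534² + 0.3175²) = 0.3526 for independent samples with unequal variances.
With t* = 1.969, the margin is 1.969 × 0.3526 = 0.6943.
x̄₁ − x̄₂ = 13.4 − 18.3 = -4.9000; the interval is -4.9000 ± 0.6943 = (-5.59, -4.21).

(-5.59, -4.21)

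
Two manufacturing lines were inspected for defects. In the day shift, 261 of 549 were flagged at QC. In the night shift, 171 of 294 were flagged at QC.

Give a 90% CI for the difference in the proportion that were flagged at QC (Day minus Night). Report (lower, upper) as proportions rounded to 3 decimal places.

(-0.165, -0.047)

First, p̂₁ = 261/549 = 0.4754; p̂₂ = 171/294 = 0.5816.
The two standard errors are √(0.4754×0.5246/549) = 0.02131 and √(0.5816×0.4184/294) = 0.02877.
Because the samples are independent, SE_diff = √(0.02131² + 0.02877²) = 0.03580.
Using z* = 1.645 for 90%, ME = 1.645 × 0.03580 = 0.05889.
p̂₁ − p̂₂ = -0.1062; interval -0.1062 ± 0.05889 gives (-0.165, -0.047).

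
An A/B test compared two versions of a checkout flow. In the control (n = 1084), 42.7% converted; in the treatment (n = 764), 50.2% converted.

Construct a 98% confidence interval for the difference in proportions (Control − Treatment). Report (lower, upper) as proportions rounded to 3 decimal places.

The two standard errors are √(0.4270×0.5730/1084) = 0.01502 and √(0.5020×0.4980/764) = 0.01809.
Because the samples are independent, SE_diff = √(0.01502² + 0.01809²) = 0.02351.
Using z* = 2.326 for 98%, ME = 2.326 × 0.02351 = 0.05468.
p̂₁ − p̂₂ = -0.0750; interval -0.0750 ± 0.05468 gives (-0.130, -0.020).

(-0.130, -0.020)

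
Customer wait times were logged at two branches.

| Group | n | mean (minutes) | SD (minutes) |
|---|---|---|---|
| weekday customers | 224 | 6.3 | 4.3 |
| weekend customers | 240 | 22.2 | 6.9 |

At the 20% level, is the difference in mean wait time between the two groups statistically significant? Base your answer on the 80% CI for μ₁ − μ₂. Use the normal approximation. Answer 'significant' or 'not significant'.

Standard errors of each mean: 4.3/√224 = 0.2873 and 6.9/√240 = 0.4454.
SE(x̄₁ − x̄₂) = √(0.2873² + 0.4454²) = 0.5300 for independent samples with unequal variances.
With z* = 1.282, the margin is 1.282 × 0.5300 = 0.6795.
x̄₁ − x̄₂ = 6.3 − 22.2 = -15.9000; the interval is -15.9000 ± 0.6795 = (-16.5795, -15.2205).
The interval (-16.5795, -15.2205) does not contain 0, so the difference is significant.

significant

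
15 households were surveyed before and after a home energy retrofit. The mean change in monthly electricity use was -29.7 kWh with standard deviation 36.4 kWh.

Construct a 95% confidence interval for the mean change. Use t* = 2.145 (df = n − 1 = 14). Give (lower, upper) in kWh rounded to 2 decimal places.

(-49.86, -9.54)

Paired design: SE = s_d/√n = 36.4/√15 = 9.3984.
t* = 2.145; margin of error = 2.145 × 9.3984 = 20.1596.
-29.7 ± 20.1596 → (-49.86, -9.54).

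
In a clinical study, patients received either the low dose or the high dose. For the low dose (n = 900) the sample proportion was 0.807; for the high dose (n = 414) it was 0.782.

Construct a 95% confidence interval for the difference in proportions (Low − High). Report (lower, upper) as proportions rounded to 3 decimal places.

Each SE is √(p̂(1−p̂)/n): √(0.8070·0.1930/900) = 0.01316 and √(0.7820·0.2180/414) = 0.02029.
SE(p̂₁ − p̂₂) = √(SE₁² + SE₂²) = √(0.0001731856 + 0.0004116841) = 0.02418, since the two samples are independent.
At 95% confidence z* = 1.960; margin = 1.960 × 0.02418 = 0.04739.
The difference is 0.8070 − 0.7820 = 0.0250, so the interval is 0.0250 ± 0.04739 = (-0.022, 0.072).

(-0.022, 0.072)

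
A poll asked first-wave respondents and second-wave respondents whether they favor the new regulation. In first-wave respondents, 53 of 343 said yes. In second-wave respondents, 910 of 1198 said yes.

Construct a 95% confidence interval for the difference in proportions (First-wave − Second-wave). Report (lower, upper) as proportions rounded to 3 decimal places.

p̂₁ = 53/343 = 0.1545 and p̂₂ = 910/1198 = 0.7596.
SE₁ = √(p̂₁(1−p̂₁)/n₁) = √(0.1545·0.8455/343) = 0.01952; SE₂ = √(0.7596·0.2404/1198) = 0.01235.
Independent samples: SE of the difference = √(SE₁² + SE₂²) = √(0.0003810304 + 0.0001525225) = 0.02310.
z* for 95% confidence is 1.960, so the margin of error is 1.960 × 0.02310 = 0.04528.
Point estimate p̂₁ − p̂₂ = 0.1545 − 0.7596 = -0.6051.
-0.6051 ± 0.04528 → (-0.650, -0.560).

(-0.650, -0.560)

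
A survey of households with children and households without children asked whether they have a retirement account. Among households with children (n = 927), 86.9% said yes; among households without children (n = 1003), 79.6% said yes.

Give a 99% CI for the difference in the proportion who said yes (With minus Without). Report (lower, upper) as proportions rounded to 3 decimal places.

(0.030, 0.116)

The two standard errors are √(0.8690×0.1310/927) = 0.01108 and √(0.7960×0.2040/1003) = 0.01272.
Because the samples are independent, SE_diff = √(0.01108² + 0.01272²) = 0.01687.
Using z* = 2.576 for 99%, ME = 2.576 × 0.01687 = 0.04346.
p̂₁ − p̂₂ = 0.0730; interval 0.0730 ± 0.04346 gives (0.030, 0.116).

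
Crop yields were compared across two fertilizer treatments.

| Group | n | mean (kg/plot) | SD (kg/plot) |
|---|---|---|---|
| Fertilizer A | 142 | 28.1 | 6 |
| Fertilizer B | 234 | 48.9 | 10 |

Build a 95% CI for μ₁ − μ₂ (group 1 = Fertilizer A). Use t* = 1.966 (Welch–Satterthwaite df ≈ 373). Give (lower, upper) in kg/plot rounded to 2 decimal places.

(-22.42, -19.18)

Standard errors of each mean: 6/√142 = 0.5035 and 10/√234 = 0.6537.
SE(x̄₁ − x̄₂) = √(0.5035² + 0.6537²) = 0.8251 for independent samples with unequal variances.
With t* = 1.966, the margin is 1.966 × 0.8251 = 1.6221.
x̄₁ − x̄₂ = 28.1 − 48.9 = -20.8000; the interval is -20.8000 ± 1.6221 = (-22.42, -19.18).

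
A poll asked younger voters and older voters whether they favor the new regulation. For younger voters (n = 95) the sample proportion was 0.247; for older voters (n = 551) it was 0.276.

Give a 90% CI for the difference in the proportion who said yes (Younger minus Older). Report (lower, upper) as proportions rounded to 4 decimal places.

The two standard errors are √(0.2470×0.7530/95) = 0.04425 and √(0.2760×0.7240/551) = 0.01904.
Because the samples are independent, SE_diff = √(0.04425² + 0.01904²) = 0.04817.
Using z* = 1.645 for 90%, ME = 1.645 × 0.04817 = 0.07924.
p̂₁ − p̂₂ = -0.0290; interval -0.0290 ± 0.07924 gives (-0.1082, 0.0502).

(-0.1082, 0.0502)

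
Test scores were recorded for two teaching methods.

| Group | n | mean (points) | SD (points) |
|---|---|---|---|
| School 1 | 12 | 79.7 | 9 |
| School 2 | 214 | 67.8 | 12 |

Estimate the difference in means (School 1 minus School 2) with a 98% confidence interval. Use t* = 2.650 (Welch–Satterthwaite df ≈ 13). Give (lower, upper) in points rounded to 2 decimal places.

(4.68, 19.12)

Standard errors of each mean: 9/√12 = 2.5981 and 12/√214 = 0.8203.
SE(x̄₁ − x̄₂) = √(2.5981² + 0.8203²) = 2.7245 for independent samples with unequal variances.
With t* = 2.650, the margin is 2.650 × 2.7245 = 7.2199.
x̄₁ − x̄₂ = 79.7 − 67.8 = 11.9000; the interval is 11.9000 ± 7.2199 = (4.68, 19.12).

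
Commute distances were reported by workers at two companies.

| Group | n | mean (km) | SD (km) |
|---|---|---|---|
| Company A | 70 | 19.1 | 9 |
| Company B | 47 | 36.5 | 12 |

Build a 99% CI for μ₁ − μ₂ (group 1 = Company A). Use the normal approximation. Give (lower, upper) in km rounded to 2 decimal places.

Per-group SEs: s₁/√n₁ = 9/√70 = 1.0757, s₂/√n₂ = 12/√47 = 1.7504.
Unpooled SE of the difference: √(1.15713049 + 3.06390016) = 2.0545.
Margin of error = z* · SE = 2.576 × 2.0545 = 5.2924.
x̄₁ − x̄₂ = 19.1 − 36.5 = -17.4000.
CI: -17.4000 ± 5.2924 = (-22.69, -12.11).

(-22.69, -12.11)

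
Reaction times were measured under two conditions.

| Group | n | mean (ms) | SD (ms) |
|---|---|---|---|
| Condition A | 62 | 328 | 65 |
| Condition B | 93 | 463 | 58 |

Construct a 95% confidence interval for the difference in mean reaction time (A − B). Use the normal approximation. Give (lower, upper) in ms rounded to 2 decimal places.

(-155.02, -114.98)

SE₁ = s₁/√n₁ = 65/√62 = 8.2550; SE₂ = 58/√93 = 6.0143.
Independent samples, unequal variances: SE_diff = √(SE₁² + SE₂²) = √(68.145025 + 36.17180449) = 10.2136.
z* = 1.960, so margin of error = 1.960 × 10.2136 = 20.0187.
Difference in means = 328 − 463 = -135.0000.
-135.0000 ± 20.0187 → (-155.02, -114.98).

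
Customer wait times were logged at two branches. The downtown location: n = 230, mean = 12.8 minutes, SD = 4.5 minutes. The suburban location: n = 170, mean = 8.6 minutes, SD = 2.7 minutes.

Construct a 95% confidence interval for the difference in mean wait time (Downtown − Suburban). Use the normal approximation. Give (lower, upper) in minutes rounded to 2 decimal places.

(3.49, 4.91)

Per-group SEs: s₁/√n₁ = 4.5/√230 = 0.2967, s₂/√n₂ = 2.7/√170 = 0.2071.
Unpooled SE of the difference: √(0.08803089 + 0.04289041) = 0.3618.
Margin of error = z* · SE = 1.960 × 0.3618 = 0.7091.
x̄₁ − x̄₂ = 12.8 − 8.6 = 4.2000.
CI: 4.2000 ± 0.7091 = (3.49, 4.91).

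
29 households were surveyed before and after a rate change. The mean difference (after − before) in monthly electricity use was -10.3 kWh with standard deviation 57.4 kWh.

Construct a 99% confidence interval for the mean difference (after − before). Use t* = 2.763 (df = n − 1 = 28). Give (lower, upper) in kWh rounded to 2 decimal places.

(-39.75, 19.15)

This is a matched-pairs design, so SE = s_d/√n = 57.4/√29 = 10.6589.
Margin = 2.763 × 10.6589 = 29.4505; the interval is -10.3 ± 29.4505 = (-39.75, 19.15).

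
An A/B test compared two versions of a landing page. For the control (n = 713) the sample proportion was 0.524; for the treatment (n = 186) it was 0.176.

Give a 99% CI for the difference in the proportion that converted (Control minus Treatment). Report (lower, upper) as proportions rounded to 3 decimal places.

(0.261, 0.435)

SE₁ = √(p̂₁(1−p̂₁)/n₁) = √(0.5240·0.4760/713) = 0.01870; SE₂ = √(0.1760·0.8240/186) = 0.02792.
Independent samples: SE of the difference = √(SE₁² + SE₂²) = √(0.00034969 + 0.0007795264) = 0.03360.
z* for 99% confidence is 2.576, so the margin of error is 2.576 × 0.03360 = 0.08655.
Point estimate p̂₁ − p̂₂ = 0.5240 − 0.1760 = 0.3480.
0.3480 ± 0.08655 → (0.261, 0.435).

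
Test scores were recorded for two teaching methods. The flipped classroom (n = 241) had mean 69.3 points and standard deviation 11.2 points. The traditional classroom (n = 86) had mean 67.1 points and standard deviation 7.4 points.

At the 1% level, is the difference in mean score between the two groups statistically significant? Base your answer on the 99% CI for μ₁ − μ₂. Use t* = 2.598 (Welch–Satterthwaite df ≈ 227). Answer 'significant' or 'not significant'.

not significant

Per-group SEs: s₁/√n₁ = 11.2/√241 = 0.7215, s₂/√n₂ = 7.4/√86 = 0.7980.
Unpooled SE of the difference: √(0.52056225 + 0.636804) = 1.0758.
Margin of error = t* · SE = 2.598 × 1.0758 = 2.7949.
x̄₁ − x̄₂ = 69.3 − 67.1 = 2.2000.
CI: 2.2000 ± 2.7949 = (-0.5949, 4.9949).
The interval (-0.5949, 4.9949) contains 0, so the difference is not significant.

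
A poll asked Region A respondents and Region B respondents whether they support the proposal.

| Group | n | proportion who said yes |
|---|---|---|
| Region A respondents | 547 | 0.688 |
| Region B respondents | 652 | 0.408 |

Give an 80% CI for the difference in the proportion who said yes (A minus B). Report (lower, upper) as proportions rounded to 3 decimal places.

The two standard errors are √(0.6880×0.3120/547) = 0.01981 and √(0.4080×0.5920/652) = 0.01925.
Because the samples are independent, SE_diff = √(0.01981² + 0.01925²) = 0.02762.
Using z* = 1.282 for 80%, ME = 1.282 × 0.02762 = 0.03541.
p̂₁ − p̂₂ = 0.2800; interval 0.2800 ± 0.03541 gives (0.245, 0.315).

(0.245, 0.315)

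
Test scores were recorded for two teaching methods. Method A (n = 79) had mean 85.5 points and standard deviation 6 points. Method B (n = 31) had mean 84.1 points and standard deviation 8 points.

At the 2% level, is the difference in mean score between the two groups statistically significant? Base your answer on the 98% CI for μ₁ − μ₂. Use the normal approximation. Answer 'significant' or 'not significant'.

not significant

Standard errors of each mean: 6/√79 = 0.6751 and 8/√31 = 1.4368.
SE(x̄₁ − x̄₂) = √(0.6751² + 1.4368²) = 1.5875 for independent samples with unequal variances.
With z* = 2.326, the margin is 2.326 × 1.5875 = 3.6925.
x̄₁ − x̄₂ = 85.5 − 84.1 = 1.4000; the interval is 1.4000 ± 3.6925 = (-2.2925, 5.0925).
The interval (-2.2925, 5.0925) contains 0, so the difference is not significant.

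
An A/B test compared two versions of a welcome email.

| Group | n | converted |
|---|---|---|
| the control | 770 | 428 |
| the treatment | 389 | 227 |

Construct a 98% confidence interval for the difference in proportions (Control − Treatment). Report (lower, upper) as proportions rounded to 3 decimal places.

Sample proportions: 428/770 = 0.5558, 227/389 = 0.5835.
Each SE is √(p̂(1−p̂)/n): √(0.5558·0.4442/770) = 0.01791 and √(0.5835·0.4165/389) = 0.02499.
SE(p̂₁ − p̂₂) = √(SE₁² + SE₂²) = √(0.0003207681 + 0.0006245001) = 0.03075, since the two samples are independent.
At 98% confidence z* = 2.326; margin = 2.326 × 0.03075 = 0.07152.
The difference is 0.5558 − 0.5835 = -0.0277, so the interval is -0.0277 ± 0.07152 = (-0.099, 0.044).

(-0.099, 0.044)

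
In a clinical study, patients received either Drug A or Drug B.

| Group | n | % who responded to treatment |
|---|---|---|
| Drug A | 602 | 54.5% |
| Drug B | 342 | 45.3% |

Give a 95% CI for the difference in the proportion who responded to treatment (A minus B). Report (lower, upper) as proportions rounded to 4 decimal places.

(0.0259, 0.1581)

SE₁ = √(p̂₁(1−p̂₁)/n₁) = √(0.5450·0.4550/602) = 0.02030; SE₂ = √(0.4530·0.5470/342) = 0.02692.
Independent samples: SE of the difference = √(SE₁² + SE₂²) = √(0.00041209 + 0.0007246864) = 0.03372.
z* for 95% confidence is 1.960, so the margin of error is 1.960 × 0.03372 = 0.06609.
Point estimate p̂₁ − p̂₂ = 0.5450 − 0.4530 = 0.0920.
0.0920 ± 0.06609 → (0.0259, 0.1581).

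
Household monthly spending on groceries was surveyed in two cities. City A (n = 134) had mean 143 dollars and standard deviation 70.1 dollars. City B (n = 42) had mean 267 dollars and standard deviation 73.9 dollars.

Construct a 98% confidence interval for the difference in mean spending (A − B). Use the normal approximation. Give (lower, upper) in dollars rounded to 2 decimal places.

(-154.03, -93.97)

Standard errors of each mean: 70.1/√134 = 6.0557 and 73.9/√42 = 11.4030.
SE(x̄₁ − x̄₂) = √(6.0557² + 11.4030²) = 12.9112 for independent samples with unequal variances.
With z* = 2.326, the margin is 2.326 × 12.9112 = 30.0315.
x̄₁ − x̄₂ = 143 − 267 = -124.0000; the interval is -124.0000 ± 30.0315 = (-154.03, -93.97).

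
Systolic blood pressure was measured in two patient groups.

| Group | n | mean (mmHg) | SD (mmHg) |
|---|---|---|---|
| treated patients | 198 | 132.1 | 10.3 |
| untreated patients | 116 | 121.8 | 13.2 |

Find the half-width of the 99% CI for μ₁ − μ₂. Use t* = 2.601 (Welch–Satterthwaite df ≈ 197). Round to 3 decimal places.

SE₁ = s₁/√n₁ = 10.3/√198 = 0.7320; SE₂ = 13.2/√116 = 1.2256.
Independent samples, unequal variances: SE_diff = √(SE₁² + SE₂²) = √(0.535824 + 1.50209536) = 1.4276.
t* = 2.601, so margin of error = 2.601 × 1.4276 = 3.7132.

3.713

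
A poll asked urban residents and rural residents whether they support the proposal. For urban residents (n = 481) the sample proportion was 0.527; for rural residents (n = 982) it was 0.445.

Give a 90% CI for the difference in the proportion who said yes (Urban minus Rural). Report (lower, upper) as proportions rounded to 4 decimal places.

(0.0364, 0.1276)

The two standard errors are √(0.5270×0.4730/481) = 0.02276 and √(0.4450×0.5550/982) = 0.01586.
Because the samples are independent, SE_diff = √(0.02276² + 0.01586²) = 0.02774.
Using z* = 1.645 for 90%, ME = 1.645 × 0.02774 = 0.04563.
p̂₁ − p̂₂ = 0.0820; interval 0.0820 ± 0.04563 gives (0.0364, 0.1276).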